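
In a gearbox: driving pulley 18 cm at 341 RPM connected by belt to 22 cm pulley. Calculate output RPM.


Given: D1 = 18 cm, w1 = 341 RPM, D2 = 22 cm
Using D1*w1 = D2*w2
w2 = D1*w1 / D2
w2 = 18*341 / 22
w2 = 6138 / 22
w2 = 279 RPM

279 RPM


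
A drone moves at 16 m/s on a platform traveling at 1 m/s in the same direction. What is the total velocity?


Given: object velocity = 16 m/s, platform velocity = 1 m/s (same direction)
Using classical velocity addition: v_total = v_object + v_platform
v_total = 16 + 1
v_total = 17 m/s

17 m/s


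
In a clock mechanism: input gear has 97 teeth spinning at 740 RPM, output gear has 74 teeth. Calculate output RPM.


Given: N1 = 97 teeth, w1 = 740 RPM, N2 = 74 teeth
Using N1*w1 = N2*w2
w2 = N1*w1 / N2
w2 = 97*740 / 74
w2 = 71780 / 74
w2 = 970 RPM

970 RPM


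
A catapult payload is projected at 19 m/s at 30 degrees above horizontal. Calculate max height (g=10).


Given: v0 = 19 m/s, theta = 30 deg, g = 10 m/s^2
sin^2(30) = 1/4
Using H = v0^2 * sin^2(theta) / (2*g)
H = 19^2 * 1/4 / (2*10)
H = 361 * 1/4 / 20
H = 361/4 / 20
H = 361/80 m

361/80 m


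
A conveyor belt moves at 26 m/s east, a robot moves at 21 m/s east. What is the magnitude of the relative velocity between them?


Given: v_A = 26 m/s east, v_B = 21 m/s east
Both move in the same direction; relative speed = |v_A - v_B|
|26 - 21| = |5|
= 5 m/s

5 m/s


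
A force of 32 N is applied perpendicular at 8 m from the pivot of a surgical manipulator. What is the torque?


Given: F = 32 N, r = 8 m, angle = 90 deg (perpendicular)
Using tau = F * r * sin(90)
sin(90) = 1
tau = 32 * 8 * 1
tau = 256 Nm

256 Nm


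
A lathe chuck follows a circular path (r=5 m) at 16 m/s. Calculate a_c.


Given: v = 16 m/s, r = 5 m
Using a_c = v^2 / r
a_c = 16^2 / 5
a_c = 256 / 5
a_c = 256/5 m/s^2

256/5 m/s^2


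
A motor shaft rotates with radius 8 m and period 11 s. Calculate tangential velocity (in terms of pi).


Given: radius r = 8 m, period T = 11 s
Using v = 2*pi*r / T
v = 2*pi*8 / 11
v = 16*pi / 11
v = 16/11*pi m/s

16/11*pi m/s


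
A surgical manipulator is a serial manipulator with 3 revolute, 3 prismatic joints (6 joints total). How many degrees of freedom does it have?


Given: serial robot with 3 revolute, 3 prismatic joints
DOF contribution per joint type: revolute=1, prismatic=1, spherical=3, fixed=0
DOF = 3*1 + 3*1
DOF = 6

6


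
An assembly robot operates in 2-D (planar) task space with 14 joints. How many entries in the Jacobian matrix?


Given: task space dimension = 2, joints = 14
Jacobian is a 2 x 14 matrix
Total entries = rows * columns
Total = 2 * 14
Total = 28

28


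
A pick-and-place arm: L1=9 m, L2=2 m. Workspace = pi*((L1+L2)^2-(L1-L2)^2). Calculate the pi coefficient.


Given: L1 = 9, L2 = 2
(L1+L2)^2 = (11)^2 = 121
(L1-L2)^2 = (7)^2 = 49
Difference = 121 - 49 = 72
This equals 4*L1*L2 = 4*9*2 = 72
Workspace area = 72*pi

72


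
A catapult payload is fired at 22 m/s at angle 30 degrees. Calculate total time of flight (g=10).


Given: v0 = 22 m/s, theta = 30 deg, g = 10 m/s^2
sin(30) = 1/2
Using T = 2*v0*sin(theta) / g
T = 2*22*1/2 / 10
T = 22 / 10
T = 11/5 s

11/5 s


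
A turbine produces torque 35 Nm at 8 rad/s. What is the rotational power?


Given: tau = 35 Nm, omega = 8 rad/s
Using P = tau * omega
P = 35 * 8
P = 280 W

280 W


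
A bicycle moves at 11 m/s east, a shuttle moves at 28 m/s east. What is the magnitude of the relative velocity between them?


Given: v_A = 11 m/s east, v_B = 28 m/s east
Both move in the same direction; relative speed = |v_A - v_B|
|11 - 28| = |-17|
= 17 m/s

17 m/s


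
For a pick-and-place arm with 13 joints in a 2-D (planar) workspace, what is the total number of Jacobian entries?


Given: task space dimension = 2, joints = 13
Jacobian is a 2 x 13 matrix
Total entries = rows * columns
Total = 2 * 13
Total = 26

26


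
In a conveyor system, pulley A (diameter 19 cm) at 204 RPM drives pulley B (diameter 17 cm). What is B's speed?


Given: D1 = 19 cm, w1 = 204 RPM, D2 = 17 cm
Using D1*w1 = D2*w2
w2 = D1*w1 / D2
w2 = 19*204 / 17
w2 = 3876 / 17
w2 = 228 RPM

228 RPM


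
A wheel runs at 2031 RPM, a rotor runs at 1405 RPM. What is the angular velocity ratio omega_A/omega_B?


Given: RPM_A = 2031, RPM_B = 1405
omega = 2*pi*RPM/60, so omega_A/omega_B = RPM_A / RPM_B
omega_A/omega_B = 2031 / 1405
omega_A/omega_B = 2031/1405

2031/1405


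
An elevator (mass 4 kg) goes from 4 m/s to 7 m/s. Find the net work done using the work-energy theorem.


Given: m = 4 kg, v0 = 4 m/s, v = 7 m/s
Using W = (1/2)*m*(v^2 - v0^2)
v^2 = 7^2 = 49
v0^2 = 4^2 = 16
v^2 - v0^2 = 49 - 16 = 33
W = (1/2)*4*33 = 66 J

66 J


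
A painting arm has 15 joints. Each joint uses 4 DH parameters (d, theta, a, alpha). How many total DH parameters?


Given: 15 joints, 4 DH parameters per joint (d, theta, a, alpha)
Total DH parameters = number_of_joints * 4
Total = 15 * 4
Total = 60

60


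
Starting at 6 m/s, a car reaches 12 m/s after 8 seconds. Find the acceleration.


Given: initial velocity v0 = 6 m/s, final velocity v = 12 m/s, time t = 8 s
Using a = (v - v0) / t
a = (12 - 6) / 8
a = 6 / 8
a = 3/4 m/s^2

3/4 m/s^2


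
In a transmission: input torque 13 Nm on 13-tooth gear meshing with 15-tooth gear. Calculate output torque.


Given: N1 = 13, N2 = 15, T1 = 13 Nm
Using T2/T1 = N2/N1
T2 = T1 * N2 / N1
T2 = 13 * 15 / 13
T2 = 195 / 13
T2 = 15 Nm

15 Nm


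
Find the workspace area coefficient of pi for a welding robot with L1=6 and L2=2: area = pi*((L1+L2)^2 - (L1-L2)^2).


Given: L1 = 6, L2 = 2
(L1+L2)^2 = (8)^2 = 64
(L1-L2)^2 = (4)^2 = 16
Difference = 64 - 16 = 48
This equals 4*L1*L2 = 4*6*2 = 48
Workspace area = 48*pi

48


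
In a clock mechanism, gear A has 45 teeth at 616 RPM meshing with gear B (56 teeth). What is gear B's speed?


Given: N1 = 45 teeth, w1 = 616 RPM, N2 = 56 teeth
Using N1*w1 = N2*w2
w2 = N1*w1 / N2
w2 = 45*616 / 56
w2 = 27720 / 56
w2 = 495 RPM

495 RPM


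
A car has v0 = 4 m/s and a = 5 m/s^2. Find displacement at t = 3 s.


Given: v0 = 4 m/s, a = 5 m/s^2, t = 3 s
Using s = v0*t + (1/2)*a*t^2
s = 4*3 + (1/2)*5*3^2
s = 12 + (1/2)*45
s = 12 + 45/2
s = 69/2

69/2 m


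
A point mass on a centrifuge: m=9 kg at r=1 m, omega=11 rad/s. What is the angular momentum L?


Given: m = 9 kg, r = 1 m, omega = 11 rad/s
For a point mass: I = m*r^2
I = 9*1^2 = 9*1 = 9
L = I*omega = 9*11
L = 99 kg*m^2/s

99 kg*m^2/s


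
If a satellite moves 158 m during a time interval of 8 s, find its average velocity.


Given: distance d = 158 m, time t = 8 s
Using v = d / t
v = 158 / 8
v = 79/4 m/s

79/4 m/s


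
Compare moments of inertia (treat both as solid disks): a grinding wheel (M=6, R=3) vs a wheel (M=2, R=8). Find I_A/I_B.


Given: M1=6 kg, R1=3 m, M2=2 kg, R2=8 m
For a disk: I = (1/2)*M*R^2, so I_A/I_B = (M1*R1^2)/(M2*R2^2)
M1*R1^2 = 6*9 = 54
M2*R2^2 = 2*64 = 128
I_A/I_B = 54/128 = 27/64

27/64


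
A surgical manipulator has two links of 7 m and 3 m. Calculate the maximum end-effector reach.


Given: L1 = 7 m, L2 = 3 m
For a 2-link planar arm, max reach = L1 + L2 (fully extended)
Max reach = 7 + 3
Max reach = 10 m

10 m


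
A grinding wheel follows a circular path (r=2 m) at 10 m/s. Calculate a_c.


Given: v = 10 m/s, r = 2 m
Using a_c = v^2 / r
a_c = 10^2 / 2
a_c = 100 / 2
a_c = 50 m/s^2

50 m/s^2


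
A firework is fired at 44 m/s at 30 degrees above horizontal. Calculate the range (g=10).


Given: v0 = 44 m/s, theta = 30 deg, g = 10 m/s^2
sin(2*30) = sin(60) = sqrt(3)/2
Using R = v0^2 * sin(2*theta) / g
R = 44^2 * (sqrt(3)/2) / 10
R = 1936 * sqrt(3) / 20
R = 484/5*sqrt(3) m

484/5*sqrt(3) m


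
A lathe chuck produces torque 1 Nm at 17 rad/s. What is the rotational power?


Given: tau = 1 Nm, omega = 17 rad/s
Using P = tau * omega
P = 1 * 17
P = 17 W

17 W


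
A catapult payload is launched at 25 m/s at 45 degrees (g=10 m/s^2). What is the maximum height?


Given: v0 = 25 m/s, theta = 45 deg, g = 10 m/s^2
sin^2(45) = 1/2
Using H = v0^2 * sin^2(theta) / (2*g)
H = 25^2 * 1/2 / (2*10)
H = 625 * 1/2 / 20
H = 625/2 / 20
H = 125/8 m

125/8 m


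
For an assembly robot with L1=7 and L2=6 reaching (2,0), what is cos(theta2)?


Given: L1 = 7, L2 = 6, target (x, y) = (2, 0)
Using cos(theta2) = (x^2 + y^2 - L1^2 - L2^2) / (2*L1*L2)
x^2 + y^2 = 2^2 + 0 = 4
L1^2 + L2^2 = 49 + 36 = 85
Numerator = 4 - 85 = -81
Denominator = 2*7*6 = 84
cos(theta2) = -81/84 = -27/28

-27/28


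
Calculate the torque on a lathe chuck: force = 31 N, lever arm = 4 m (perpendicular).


Given: F = 31 N, r = 4 m, angle = 90 deg (perpendicular)
Using tau = F * r * sin(90)
sin(90) = 1
tau = 31 * 4 * 1
tau = 124 Nm

124 Nm


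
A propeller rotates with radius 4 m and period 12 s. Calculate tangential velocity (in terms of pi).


Given: radius r = 4 m, period T = 12 s
Using v = 2*pi*r / T
v = 2*pi*4 / 12
v = 8*pi / 12
v = 2/3*pi m/s

2/3*pi m/s


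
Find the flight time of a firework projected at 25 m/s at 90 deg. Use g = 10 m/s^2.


Given: v0 = 25 m/s, theta = 90 deg, g = 10 m/s^2
sin(90) = 1
Using T = 2*v0*sin(theta) / g
T = 2*25*1 / 10
T = 50 / 10
T = 5 s

5 s


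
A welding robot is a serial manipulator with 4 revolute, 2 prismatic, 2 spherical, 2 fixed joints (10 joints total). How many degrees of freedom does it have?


Given: serial robot with 4 revolute, 2 prismatic, 2 spherical, 2 fixed joints
DOF contribution per joint type: revolute=1, prismatic=1, spherical=3, fixed=0
DOF = 4*1 + 2*1 + 2*3 + 2*0
DOF = 12

12


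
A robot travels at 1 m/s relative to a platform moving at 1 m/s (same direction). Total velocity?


Given: object velocity = 1 m/s, platform velocity = 1 m/s (same direction)
Using classical velocity addition: v_total = v_object + v_platform
v_total = 1 + 1
v_total = 2 m/s

2 m/s


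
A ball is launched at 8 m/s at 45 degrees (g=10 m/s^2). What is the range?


Given: v0 = 8 m/s, theta = 45 deg, g = 10 m/s^2
sin(2*45) = sin(90) = 1
Using R = v0^2 * sin(2*theta) / g
R = 8^2 * 1 / 10
R = 64 / 10
R = 32/5 m

32/5 m


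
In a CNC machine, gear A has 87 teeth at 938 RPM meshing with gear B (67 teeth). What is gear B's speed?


Given: N1 = 87 teeth, w1 = 938 RPM, N2 = 67 teeth
Using N1*w1 = N2*w2
w2 = N1*w1 / N2
w2 = 87*938 / 67
w2 = 81606 / 67
w2 = 1218 RPM

1218 RPM


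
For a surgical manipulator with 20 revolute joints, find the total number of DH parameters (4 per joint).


Given: 20 joints, 4 DH parameters per joint (d, theta, a, alpha)
Total DH parameters = number_of_joints * 4
Total = 20 * 4
Total = 80

80


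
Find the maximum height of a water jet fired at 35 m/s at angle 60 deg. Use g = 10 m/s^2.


Given: v0 = 35 m/s, theta = 60 deg, g = 10 m/s^2
sin^2(60) = 3/4
Using H = v0^2 * sin^2(theta) / (2*g)
H = 35^2 * 3/4 / (2*10)
H = 1225 * 3/4 / 20
H = 3675/4 / 20
H = 735/16 m

735/16 m


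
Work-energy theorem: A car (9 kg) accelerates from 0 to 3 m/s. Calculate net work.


Given: m = 9 kg, v0 = 0 m/s, v = 3 m/s
Using W = (1/2)*m*(v^2 - v0^2)
v^2 = 3^2 = 9
v0^2 = 0^2 = 0
v^2 - v0^2 = 9 - 0 = 9
W = (1/2)*9*9 = 81/2 J

81/2 J


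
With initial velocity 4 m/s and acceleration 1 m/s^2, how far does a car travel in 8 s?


Given: v0 = 4 m/s, a = 1 m/s^2, t = 8 s
Using s = v0*t + (1/2)*a*t^2
s = 4*8 + (1/2)*1*8^2
s = 32 + (1/2)*64
s = 32 + 32
s = 64

64 m


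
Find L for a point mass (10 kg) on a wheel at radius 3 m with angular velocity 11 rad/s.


Given: m = 10 kg, r = 3 m, omega = 11 rad/s
For a point mass: I = m*r^2
I = 10*3^2 = 10*9 = 90
L = I*omega = 90*11
L = 990 kg*m^2/s

990 kg*m^2/s


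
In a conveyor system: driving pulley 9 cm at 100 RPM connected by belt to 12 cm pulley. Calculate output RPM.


Given: D1 = 9 cm, w1 = 100 RPM, D2 = 12 cm
Using D1*w1 = D2*w2
w2 = D1*w1 / D2
w2 = 9*100 / 12
w2 = 900 / 12
w2 = 75 RPM

75 RPM


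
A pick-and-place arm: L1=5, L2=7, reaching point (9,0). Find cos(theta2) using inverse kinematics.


Given: L1 = 5, L2 = 7, target (x, y) = (9, 0)
Using cos(theta2) = (x^2 + y^2 - L1^2 - L2^2) / (2*L1*L2)
x^2 + y^2 = 9^2 + 0 = 81
L1^2 + L2^2 = 25 + 49 = 74
Numerator = 81 - 74 = 7
Denominator = 2*5*7 = 70
cos(theta2) = 7/70 = 1/10

1/10


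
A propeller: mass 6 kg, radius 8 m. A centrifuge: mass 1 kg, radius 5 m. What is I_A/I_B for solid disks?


Given: M1=6 kg, R1=8 m, M2=1 kg, R2=5 m
For a disk: I = (1/2)*M*R^2, so I_A/I_B = (M1*R1^2)/(M2*R2^2)
M1*R1^2 = 6*64 = 384
M2*R2^2 = 1*25 = 25
I_A/I_B = 384/25 = 384/25

384/25


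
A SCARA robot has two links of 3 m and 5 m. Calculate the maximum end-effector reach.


Given: L1 = 3 m, L2 = 5 m
For a 2-link planar arm, max reach = L1 + L2 (fully extended)
Max reach = 3 + 5
Max reach = 8 m

8 m


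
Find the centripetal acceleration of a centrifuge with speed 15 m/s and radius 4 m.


Given: v = 15 m/s, r = 4 m
Using a_c = v^2 / r
a_c = 15^2 / 4
a_c = 225 / 4
a_c = 225/4 m/s^2

225/4 m/s^2


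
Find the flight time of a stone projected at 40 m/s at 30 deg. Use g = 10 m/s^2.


Given: v0 = 40 m/s, theta = 30 deg, g = 10 m/s^2
sin(30) = 1/2
Using T = 2*v0*sin(theta) / g
T = 2*40*1/2 / 10
T = 40 / 10
T = 4 s

4 s


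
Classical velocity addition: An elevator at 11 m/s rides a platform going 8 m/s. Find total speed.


Given: object velocity = 11 m/s, platform velocity = 8 m/s (same direction)
Using classical velocity addition: v_total = v_object + v_platform
v_total = 11 + 8
v_total = 19 m/s

19 m/s


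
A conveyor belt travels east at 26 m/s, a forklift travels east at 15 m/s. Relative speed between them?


Given: v_A = 26 m/s east, v_B = 15 m/s east
Both move in the same direction; relative speed = |v_A - v_B|
|26 - 15| = |11|
= 11 m/s

11 m/s


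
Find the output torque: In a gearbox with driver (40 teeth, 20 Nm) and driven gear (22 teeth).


Given: N1 = 40, N2 = 22, T1 = 20 Nm
Using T2/T1 = N2/N1
T2 = T1 * N2 / N1
T2 = 20 * 22 / 40
T2 = 440 / 40
T2 = 11 Nm

11 Nm


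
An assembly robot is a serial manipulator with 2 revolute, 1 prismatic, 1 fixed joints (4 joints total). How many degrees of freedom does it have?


Given: serial robot with 2 revolute, 1 prismatic, 1 fixed joints
DOF contribution per joint type: revolute=1, prismatic=1, spherical=3, fixed=0
DOF = 2*1 + 1*1 + 1*0
DOF = 3

3


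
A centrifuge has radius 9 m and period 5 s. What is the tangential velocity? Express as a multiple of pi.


Given: radius r = 9 m, period T = 5 s
Using v = 2*pi*r / T
v = 2*pi*9 / 5
v = 18*pi / 5
v = 18/5*pi m/s

18/5*pi m/s


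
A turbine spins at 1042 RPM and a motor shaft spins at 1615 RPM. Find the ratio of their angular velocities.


Given: RPM_A = 1042, RPM_B = 1615
omega = 2*pi*RPM/60, so omega_A/omega_B = RPM_A / RPM_B
omega_A/omega_B = 1042 / 1615
omega_A/omega_B = 1042/1615

1042/1615


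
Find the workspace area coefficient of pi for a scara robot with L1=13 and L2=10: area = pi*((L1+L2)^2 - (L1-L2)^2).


Given: L1 = 13, L2 = 10
(L1+L2)^2 = (23)^2 = 529
(L1-L2)^2 = (3)^2 = 9
Difference = 529 - 9 = 520
This equals 4*L1*L2 = 4*13*10 = 520
Workspace area = 520*pi

520


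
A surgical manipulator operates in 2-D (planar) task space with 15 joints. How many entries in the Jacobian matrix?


Given: task space dimension = 2, joints = 15
Jacobian is a 2 x 15 matrix
Total entries = rows * columns
Total = 2 * 15
Total = 30

30


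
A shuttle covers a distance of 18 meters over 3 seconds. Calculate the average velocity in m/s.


Given: distance d = 18 m, time t = 3 s
Using v = d / t
v = 18 / 3
v = 6 m/s

6 m/s


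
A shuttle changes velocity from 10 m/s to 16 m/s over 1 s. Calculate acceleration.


Given: initial velocity v0 = 10 m/s, final velocity v = 16 m/s, time t = 1 s
Using a = (v - v0) / t
a = (16 - 10) / 1
a = 6 / 1
a = 6 m/s^2

6 m/s^2


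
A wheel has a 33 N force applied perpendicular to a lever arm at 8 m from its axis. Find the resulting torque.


Given: F = 33 N, r = 8 m, angle = 90 deg (perpendicular)
Using tau = F * r * sin(90)
sin(90) = 1
tau = 33 * 8 * 1
tau = 264 Nm

264 Nm


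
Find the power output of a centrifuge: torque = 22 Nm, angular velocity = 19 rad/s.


Given: tau = 22 Nm, omega = 19 rad/s
Using P = tau * omega
P = 22 * 19
P = 418 W

418 W


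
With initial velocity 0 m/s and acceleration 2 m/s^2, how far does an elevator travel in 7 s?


Given: v0 = 0 m/s, a = 2 m/s^2, t = 7 s
Using s = v0*t + (1/2)*a*t^2
s = 0*7 + (1/2)*2*7^2
s = 0 + (1/2)*98
s = 0 + 49
s = 49

49 m


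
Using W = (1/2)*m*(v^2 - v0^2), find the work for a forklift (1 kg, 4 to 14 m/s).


Given: m = 1 kg, v0 = 4 m/s, v = 14 m/s
Using W = (1/2)*m*(v^2 - v0^2)
v^2 = 14^2 = 196
v0^2 = 4^2 = 16
v^2 - v0^2 = 196 - 16 = 180
W = (1/2)*1*180 = 90 J

90 J


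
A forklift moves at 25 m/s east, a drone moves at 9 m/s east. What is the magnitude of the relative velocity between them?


Given: v_A = 25 m/s east, v_B = 9 m/s east
Both move in the same direction; relative speed = |v_A - v_B|
|25 - 9| = |16|
= 16 m/s

16 m/s


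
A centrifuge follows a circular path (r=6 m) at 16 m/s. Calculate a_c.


Given: v = 16 m/s, r = 6 m
Using a_c = v^2 / r
a_c = 16^2 / 6
a_c = 256 / 6
a_c = 128/3 m/s^2

128/3 m/s^2


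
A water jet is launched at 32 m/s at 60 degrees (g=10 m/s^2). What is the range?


Given: v0 = 32 m/s, theta = 60 deg, g = 10 m/s^2
sin(2*60) = sin(120) = sqrt(3)/2
Using R = v0^2 * sin(2*theta) / g
R = 32^2 * (sqrt(3)/2) / 10
R = 1024 * sqrt(3) / 20
R = 256/5*sqrt(3) m

256/5*sqrt(3) m


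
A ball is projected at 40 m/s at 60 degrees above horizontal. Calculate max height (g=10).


Given: v0 = 40 m/s, theta = 60 deg, g = 10 m/s^2
sin^2(60) = 3/4
Using H = v0^2 * sin^2(theta) / (2*g)
H = 40^2 * 3/4 / (2*10)
H = 1600 * 3/4 / 20
H = 1200 / 20
H = 60 m

60 m


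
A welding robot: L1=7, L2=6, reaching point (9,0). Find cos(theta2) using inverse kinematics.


Given: L1 = 7, L2 = 6, target (x, y) = (9, 0)
Using cos(theta2) = (x^2 + y^2 - L1^2 - L2^2) / (2*L1*L2)
x^2 + y^2 = 9^2 + 0 = 81
L1^2 + L2^2 = 49 + 36 = 85
Numerator = 81 - 85 = -4
Denominator = 2*7*6 = 84
cos(theta2) = -4/84 = -1/21

-1/21


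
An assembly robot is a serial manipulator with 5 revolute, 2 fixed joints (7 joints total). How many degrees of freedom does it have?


Given: serial robot with 5 revolute, 2 fixed joints
DOF contribution per joint type: revolute=1, prismatic=1, spherical=3, fixed=0
DOF = 5*1 + 2*0
DOF = 5

5


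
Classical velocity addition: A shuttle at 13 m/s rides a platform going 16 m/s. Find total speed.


Given: object velocity = 13 m/s, platform velocity = 16 m/s (same direction)
Using classical velocity addition: v_total = v_object + v_platform
v_total = 13 + 16
v_total = 29 m/s

29 m/s


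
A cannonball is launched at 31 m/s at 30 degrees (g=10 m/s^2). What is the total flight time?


Given: v0 = 31 m/s, theta = 30 deg, g = 10 m/s^2
sin(30) = 1/2
Using T = 2*v0*sin(theta) / g
T = 2*31*1/2 / 10
T = 31 / 10
T = 31/10 s

31/10 s


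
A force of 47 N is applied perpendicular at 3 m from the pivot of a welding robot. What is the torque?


Given: F = 47 N, r = 3 m, angle = 90 deg (perpendicular)
Using tau = F * r * sin(90)
sin(90) = 1
tau = 47 * 3 * 1
tau = 141 Nm

141 Nm


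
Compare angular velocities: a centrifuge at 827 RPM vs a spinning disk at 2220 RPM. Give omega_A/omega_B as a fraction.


Given: RPM_A = 827, RPM_B = 2220
omega = 2*pi*RPM/60, so omega_A/omega_B = RPM_A / RPM_B
omega_A/omega_B = 827 / 2220
omega_A/omega_B = 827/2220

827/2220


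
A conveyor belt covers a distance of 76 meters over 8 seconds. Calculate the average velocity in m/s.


Given: distance d = 76 m, time t = 8 s
Using v = d / t
v = 76 / 8
v = 19/2 m/s

19/2 m/s


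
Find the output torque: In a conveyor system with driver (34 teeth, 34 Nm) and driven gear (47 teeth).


Given: N1 = 34, N2 = 47, T1 = 34 Nm
Using T2/T1 = N2/N1
T2 = T1 * N2 / N1
T2 = 34 * 47 / 34
T2 = 1598 / 34
T2 = 47 Nm

47 Nm


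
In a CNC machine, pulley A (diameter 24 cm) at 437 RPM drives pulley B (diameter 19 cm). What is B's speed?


Given: D1 = 24 cm, w1 = 437 RPM, D2 = 19 cm
Using D1*w1 = D2*w2
w2 = D1*w1 / D2
w2 = 24*437 / 19
w2 = 10488 / 19
w2 = 552 RPM

552 RPM


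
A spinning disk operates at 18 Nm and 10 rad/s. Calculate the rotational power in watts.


Given: tau = 18 Nm, omega = 10 rad/s
Using P = tau * omega
P = 18 * 10
P = 180 W

180 W


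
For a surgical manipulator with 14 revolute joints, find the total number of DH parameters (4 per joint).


Given: 14 joints, 4 DH parameters per joint (d, theta, a, alpha)
Total DH parameters = number_of_joints * 4
Total = 14 * 4
Total = 56

56


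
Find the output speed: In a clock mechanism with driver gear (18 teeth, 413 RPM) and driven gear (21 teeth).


Given: N1 = 18 teeth, w1 = 413 RPM, N2 = 21 teeth
Using N1*w1 = N2*w2
w2 = N1*w1 / N2
w2 = 18*413 / 21
w2 = 7434 / 21
w2 = 354 RPM

354 RPM


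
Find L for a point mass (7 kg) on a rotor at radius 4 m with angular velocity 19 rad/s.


Given: m = 7 kg, r = 4 m, omega = 19 rad/s
For a point mass: I = m*r^2
I = 7*4^2 = 7*16 = 112
L = I*omega = 112*19
L = 2128 kg*m^2/s

2128 kg*m^2/s


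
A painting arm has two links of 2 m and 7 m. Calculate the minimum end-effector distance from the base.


Given: L1 = 2 m, L2 = 7 m
For a 2-link planar arm, min reach = |L1 - L2| (second link folded back)
Min reach = |2 - 7|
Min reach = 5 m

5 m


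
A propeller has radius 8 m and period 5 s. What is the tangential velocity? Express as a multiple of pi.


Given: radius r = 8 m, period T = 5 s
Using v = 2*pi*r / T
v = 2*pi*8 / 5
v = 16*pi / 5
v = 16/5*pi m/s

16/5*pi m/s


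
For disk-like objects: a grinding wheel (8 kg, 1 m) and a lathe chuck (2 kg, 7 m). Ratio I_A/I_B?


Given: M1=8 kg, R1=1 m, M2=2 kg, R2=7 m
For a disk: I = (1/2)*M*R^2, so I_A/I_B = (M1*R1^2)/(M2*R2^2)
M1*R1^2 = 8*1 = 8
M2*R2^2 = 2*49 = 98
I_A/I_B = 8/98 = 4/49

4/49


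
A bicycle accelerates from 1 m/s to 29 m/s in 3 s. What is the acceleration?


Given: initial velocity v0 = 1 m/s, final velocity v = 29 m/s, time t = 3 s
Using a = (v - v0) / t
a = (29 - 1) / 3
a = 28 / 3
a = 28/3 m/s^2

28/3 m/s^2


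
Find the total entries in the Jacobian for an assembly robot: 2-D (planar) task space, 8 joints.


Given: task space dimension = 2, joints = 8
Jacobian is a 2 x 8 matrix
Total entries = rows * columns
Total = 2 * 8
Total = 16

16


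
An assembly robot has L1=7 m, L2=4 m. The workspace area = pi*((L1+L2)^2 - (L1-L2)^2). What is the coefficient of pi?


Given: L1 = 7, L2 = 4
(L1+L2)^2 = (11)^2 = 121
(L1-L2)^2 = (3)^2 = 9
Difference = 121 - 9 = 112
This equals 4*L1*L2 = 4*7*4 = 112
Workspace area = 112*pi

112


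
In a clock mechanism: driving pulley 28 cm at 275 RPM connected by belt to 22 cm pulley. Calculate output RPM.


Given: D1 = 28 cm, w1 = 275 RPM, D2 = 22 cm
Using D1*w1 = D2*w2
w2 = D1*w1 / D2
w2 = 28*275 / 22
w2 = 7700 / 22
w2 = 350 RPM

350 RPM


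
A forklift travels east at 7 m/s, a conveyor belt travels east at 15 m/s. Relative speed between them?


Given: v_A = 7 m/s east, v_B = 15 m/s east
Both move in the same direction; relative speed = |v_A - v_B|
|7 - 15| = |-8|
= 8 m/s

8 m/s


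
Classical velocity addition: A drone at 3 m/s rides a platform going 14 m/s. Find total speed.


Given: object velocity = 3 m/s, platform velocity = 14 m/s (same direction)
Using classical velocity addition: v_total = v_object + v_platform
v_total = 3 + 14
v_total = 17 m/s

17 m/s


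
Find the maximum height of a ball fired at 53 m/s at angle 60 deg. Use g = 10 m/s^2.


Given: v0 = 53 m/s, theta = 60 deg, g = 10 m/s^2
sin^2(60) = 3/4
Using H = v0^2 * sin^2(theta) / (2*g)
H = 53^2 * 3/4 / (2*10)
H = 2809 * 3/4 / 20
H = 8427/4 / 20
H = 8427/80 m

8427/80 m


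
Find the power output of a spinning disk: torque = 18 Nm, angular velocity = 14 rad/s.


Given: tau = 18 Nm, omega = 14 rad/s
Using P = tau * omega
P = 18 * 14
P = 252 W

252 W


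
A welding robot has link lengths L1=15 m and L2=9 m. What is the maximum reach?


Given: L1 = 15 m, L2 = 9 m
For a 2-link planar arm, max reach = L1 + L2 (fully extended)
Max reach = 15 + 9
Max reach = 24 m

24 m


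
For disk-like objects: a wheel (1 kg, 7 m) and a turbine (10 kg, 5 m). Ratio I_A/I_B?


Given: M1=1 kg, R1=7 m, M2=10 kg, R2=5 m
For a disk: I = (1/2)*M*R^2, so I_A/I_B = (M1*R1^2)/(M2*R2^2)
M1*R1^2 = 1*49 = 49
M2*R2^2 = 10*25 = 250
I_A/I_B = 49/250 = 49/250

49/250


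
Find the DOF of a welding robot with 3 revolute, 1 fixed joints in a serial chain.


Given: serial robot with 3 revolute, 1 fixed joints
DOF contribution per joint type: revolute=1, prismatic=1, spherical=3, fixed=0
DOF = 3*1 + 1*0
DOF = 3

3


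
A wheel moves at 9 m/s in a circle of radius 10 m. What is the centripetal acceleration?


Given: v = 9 m/s, r = 10 m
Using a_c = v^2 / r
a_c = 9^2 / 10
a_c = 81 / 10
a_c = 81/10 m/s^2

81/10 m/s^2


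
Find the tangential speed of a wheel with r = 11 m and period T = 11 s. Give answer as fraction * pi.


Given: radius r = 11 m, period T = 11 s
Using v = 2*pi*r / T
v = 2*pi*11 / 11
v = 22*pi / 11
v = 2*pi m/s

2*pi m/s


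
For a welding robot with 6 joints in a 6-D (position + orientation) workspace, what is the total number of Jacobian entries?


Given: task space dimension = 6, joints = 6
Jacobian is a 6 x 6 matrix
Total entries = rows * columns
Total = 6 * 6
Total = 36

36


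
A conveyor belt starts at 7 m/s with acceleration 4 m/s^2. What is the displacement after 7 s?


Given: v0 = 7 m/s, a = 4 m/s^2, t = 7 s
Using s = v0*t + (1/2)*a*t^2
s = 7*7 + (1/2)*4*7^2
s = 49 + (1/2)*196
s = 49 + 98
s = 147

147 m


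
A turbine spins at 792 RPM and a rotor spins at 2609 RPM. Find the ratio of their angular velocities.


Given: RPM_A = 792, RPM_B = 2609
omega = 2*pi*RPM/60, so omega_A/omega_B = RPM_A / RPM_B
omega_A/omega_B = 792 / 2609
omega_A/omega_B = 792/2609

792/2609


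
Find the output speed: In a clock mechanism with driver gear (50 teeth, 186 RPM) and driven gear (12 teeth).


Given: N1 = 50 teeth, w1 = 186 RPM, N2 = 12 teeth
Using N1*w1 = N2*w2
w2 = N1*w1 / N2
w2 = 50*186 / 12
w2 = 9300 / 12
w2 = 775 RPM

775 RPM


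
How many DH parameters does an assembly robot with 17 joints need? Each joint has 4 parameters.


Given: 17 joints, 4 DH parameters per joint (d, theta, a, alpha)
Total DH parameters = number_of_joints * 4
Total = 17 * 4
Total = 68

68


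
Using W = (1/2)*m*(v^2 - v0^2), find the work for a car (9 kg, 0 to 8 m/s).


Given: m = 9 kg, v0 = 0 m/s, v = 8 m/s
Using W = (1/2)*m*(v^2 - v0^2)
v^2 = 8^2 = 64
v0^2 = 0^2 = 0
v^2 - v0^2 = 64 - 0 = 64
W = (1/2)*9*64 = 288 J

288 J


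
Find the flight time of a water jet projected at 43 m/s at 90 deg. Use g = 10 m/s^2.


Given: v0 = 43 m/s, theta = 90 deg, g = 10 m/s^2
sin(90) = 1
Using T = 2*v0*sin(theta) / g
T = 2*43*1 / 10
T = 86 / 10
T = 43/5 s

43/5 s


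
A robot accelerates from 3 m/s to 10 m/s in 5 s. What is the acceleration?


Given: initial velocity v0 = 3 m/s, final velocity v = 10 m/s, time t = 5 s
Using a = (v - v0) / t
a = (10 - 3) / 5
a = 7 / 5
a = 7/5 m/s^2

7/5 m/s^2


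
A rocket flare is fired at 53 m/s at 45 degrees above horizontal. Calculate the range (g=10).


Given: v0 = 53 m/s, theta = 45 deg, g = 10 m/s^2
sin(2*45) = sin(90) = 1
Using R = v0^2 * sin(2*theta) / g
R = 53^2 * 1 / 10
R = 2809 / 10
R = 2809/10 m

2809/10 m


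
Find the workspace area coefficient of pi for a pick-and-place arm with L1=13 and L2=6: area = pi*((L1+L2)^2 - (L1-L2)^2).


Given: L1 = 13, L2 = 6
(L1+L2)^2 = (19)^2 = 361
(L1-L2)^2 = (7)^2 = 49
Difference = 361 - 49 = 312
This equals 4*L1*L2 = 4*13*6 = 312
Workspace area = 312*pi

312


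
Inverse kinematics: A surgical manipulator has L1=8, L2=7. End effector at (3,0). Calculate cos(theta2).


Given: L1 = 8, L2 = 7, target (x, y) = (3, 0)
Using cos(theta2) = (x^2 + y^2 - L1^2 - L2^2) / (2*L1*L2)
x^2 + y^2 = 3^2 + 0 = 9
L1^2 + L2^2 = 64 + 49 = 113
Numerator = 9 - 113 = -104
Denominator = 2*8*7 = 112
cos(theta2) = -104/112 = -13/14

-13/14


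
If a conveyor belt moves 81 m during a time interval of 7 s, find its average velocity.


Given: distance d = 81 m, time t = 7 s
Using v = d / t
v = 81 / 7
v = 81/7 m/s

81/7 m/s


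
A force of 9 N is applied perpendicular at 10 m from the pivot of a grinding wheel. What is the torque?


Given: F = 9 N, r = 10 m, angle = 90 deg (perpendicular)
Using tau = F * r * sin(90)
sin(90) = 1
tau = 9 * 10 * 1
tau = 90 Nm

90 Nm


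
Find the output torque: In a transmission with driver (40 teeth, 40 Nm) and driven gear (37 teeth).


Given: N1 = 40, N2 = 37, T1 = 40 Nm
Using T2/T1 = N2/N1
T2 = T1 * N2 / N1
T2 = 40 * 37 / 40
T2 = 1480 / 40
T2 = 37 Nm

37 Nm


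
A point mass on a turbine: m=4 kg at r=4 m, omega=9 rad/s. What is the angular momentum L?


Given: m = 4 kg, r = 4 m, omega = 9 rad/s
For a point mass: I = m*r^2
I = 4*4^2 = 4*16 = 64
L = I*omega = 64*9
L = 576 kg*m^2/s

576 kg*m^2/s


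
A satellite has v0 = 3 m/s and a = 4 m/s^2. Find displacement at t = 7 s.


Given: v0 = 3 m/s, a = 4 m/s^2, t = 7 s
Using s = v0*t + (1/2)*a*t^2
s = 3*7 + (1/2)*4*7^2
s = 21 + (1/2)*196
s = 21 + 98
s = 119

119 m


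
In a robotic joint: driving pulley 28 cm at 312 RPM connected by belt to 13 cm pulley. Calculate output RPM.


Given: D1 = 28 cm, w1 = 312 RPM, D2 = 13 cm
Using D1*w1 = D2*w2
w2 = D1*w1 / D2
w2 = 28*312 / 13
w2 = 8736 / 13
w2 = 672 RPM

672 RPM


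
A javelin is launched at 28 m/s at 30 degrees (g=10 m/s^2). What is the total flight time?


Given: v0 = 28 m/s, theta = 30 deg, g = 10 m/s^2
sin(30) = 1/2
Using T = 2*v0*sin(theta) / g
T = 2*28*1/2 / 10
T = 28 / 10
T = 14/5 s

14/5 s


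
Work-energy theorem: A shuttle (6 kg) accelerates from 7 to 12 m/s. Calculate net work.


Given: m = 6 kg, v0 = 7 m/s, v = 12 m/s
Using W = (1/2)*m*(v^2 - v0^2)
v^2 = 12^2 = 144
v0^2 = 7^2 = 49
v^2 - v0^2 = 144 - 49 = 95
W = (1/2)*6*95 = 285 J

285 J


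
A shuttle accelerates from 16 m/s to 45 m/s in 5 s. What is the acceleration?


Given: initial velocity v0 = 16 m/s, final velocity v = 45 m/s, time t = 5 s
Using a = (v - v0) / t
a = (45 - 16) / 5
a = 29 / 5
a = 29/5 m/s^2

29/5 m/s^2


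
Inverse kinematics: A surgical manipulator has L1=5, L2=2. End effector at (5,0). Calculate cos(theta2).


Given: L1 = 5, L2 = 2, target (x, y) = (5, 0)
Using cos(theta2) = (x^2 + y^2 - L1^2 - L2^2) / (2*L1*L2)
x^2 + y^2 = 5^2 + 0 = 25
L1^2 + L2^2 = 25 + 4 = 29
Numerator = 25 - 29 = -4
Denominator = 2*5*2 = 20
cos(theta2) = -4/20 = -1/5

-1/5


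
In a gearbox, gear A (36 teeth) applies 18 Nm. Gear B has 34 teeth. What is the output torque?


Given: N1 = 36, N2 = 34, T1 = 18 Nm
Using T2/T1 = N2/N1
T2 = T1 * N2 / N1
T2 = 18 * 34 / 36
T2 = 612 / 36
T2 = 17 Nm

17 Nm


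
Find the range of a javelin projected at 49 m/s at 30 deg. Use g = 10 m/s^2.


Given: v0 = 49 m/s, theta = 30 deg, g = 10 m/s^2
sin(2*30) = sin(60) = sqrt(3)/2
Using R = v0^2 * sin(2*theta) / g
R = 49^2 * (sqrt(3)/2) / 10
R = 2401 * sqrt(3) / 20
R = 2401/20*sqrt(3) m

2401/20*sqrt(3) m


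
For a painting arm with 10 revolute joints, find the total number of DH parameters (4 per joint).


Given: 10 joints, 4 DH parameters per joint (d, theta, a, alpha)
Total DH parameters = number_of_joints * 4
Total = 10 * 4
Total = 40

40


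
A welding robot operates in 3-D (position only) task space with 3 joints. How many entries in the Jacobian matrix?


Given: task space dimension = 3, joints = 3
Jacobian is a 3 x 3 matrix
Total entries = rows * columns
Total = 3 * 3
Total = 9

9


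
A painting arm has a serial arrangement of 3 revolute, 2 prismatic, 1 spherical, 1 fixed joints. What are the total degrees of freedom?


Given: serial robot with 3 revolute, 2 prismatic, 1 spherical, 1 fixed joints
DOF contribution per joint type: revolute=1, prismatic=1, spherical=3, fixed=0
DOF = 3*1 + 2*1 + 1*3 + 1*0
DOF = 8

8


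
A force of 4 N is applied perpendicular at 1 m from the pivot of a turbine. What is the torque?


Given: F = 4 N, r = 1 m, angle = 90 deg (perpendicular)
Using tau = F * r * sin(90)
sin(90) = 1
tau = 4 * 1 * 1
tau = 4 Nm

4 Nm


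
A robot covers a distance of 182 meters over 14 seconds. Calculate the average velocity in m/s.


Given: distance d = 182 m, time t = 14 s
Using v = d / t
v = 182 / 14
v = 13 m/s

13 m/s


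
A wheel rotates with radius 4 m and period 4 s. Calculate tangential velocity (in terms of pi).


Given: radius r = 4 m, period T = 4 s
Using v = 2*pi*r / T
v = 2*pi*4 / 4
v = 8*pi / 4
v = 2*pi m/s

2*pi m/s


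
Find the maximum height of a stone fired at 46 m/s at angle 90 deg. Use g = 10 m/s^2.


Given: v0 = 46 m/s, theta = 90 deg, g = 10 m/s^2
sin^2(90) = 1
Using H = v0^2 * sin^2(theta) / (2*g)
H = 46^2 * 1 / (2*10)
H = 2116 * 1 / 20
H = 2116 / 20
H = 529/5 m

529/5 m


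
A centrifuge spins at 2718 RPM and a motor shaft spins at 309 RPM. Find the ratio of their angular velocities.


Given: RPM_A = 2718, RPM_B = 309
omega = 2*pi*RPM/60, so omega_A/omega_B = RPM_A / RPM_B
omega_A/omega_B = 2718 / 309
omega_A/omega_B = 906/103

906/103


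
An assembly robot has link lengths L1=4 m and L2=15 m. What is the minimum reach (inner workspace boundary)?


Given: L1 = 4 m, L2 = 15 m
For a 2-link planar arm, min reach = |L1 - L2| (second link folded back)
Min reach = |4 - 15|
Min reach = 11 m

11 m


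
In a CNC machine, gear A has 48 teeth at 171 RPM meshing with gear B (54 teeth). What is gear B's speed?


Given: N1 = 48 teeth, w1 = 171 RPM, N2 = 54 teeth
Using N1*w1 = N2*w2
w2 = N1*w1 / N2
w2 = 48*171 / 54
w2 = 8208 / 54
w2 = 152 RPM

152 RPM


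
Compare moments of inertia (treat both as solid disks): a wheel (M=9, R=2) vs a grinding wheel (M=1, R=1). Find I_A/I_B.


Given: M1=9 kg, R1=2 m, M2=1 kg, R2=1 m
For a disk: I = (1/2)*M*R^2, so I_A/I_B = (M1*R1^2)/(M2*R2^2)
M1*R1^2 = 9*4 = 36
M2*R2^2 = 1*1 = 1
I_A/I_B = 36/1 = 36

36


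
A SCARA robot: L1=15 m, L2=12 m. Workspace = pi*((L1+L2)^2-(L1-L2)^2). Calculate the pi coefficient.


Given: L1 = 15, L2 = 12
(L1+L2)^2 = (27)^2 = 729
(L1-L2)^2 = (3)^2 = 9
Difference = 729 - 9 = 720
This equals 4*L1*L2 = 4*15*12 = 720
Workspace area = 720*pi

720


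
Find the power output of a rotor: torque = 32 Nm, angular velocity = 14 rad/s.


Given: tau = 32 Nm, omega = 14 rad/s
Using P = tau * omega
P = 32 * 14
P = 448 W

448 W


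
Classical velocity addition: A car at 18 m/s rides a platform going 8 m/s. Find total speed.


Given: object velocity = 18 m/s, platform velocity = 8 m/s (same direction)
Using classical velocity addition: v_total = v_object + v_platform
v_total = 18 + 8
v_total = 26 m/s

26 m/s


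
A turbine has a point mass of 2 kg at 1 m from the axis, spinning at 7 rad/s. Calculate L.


Given: m = 2 kg, r = 1 m, omega = 7 rad/s
For a point mass: I = m*r^2
I = 2*1^2 = 2*1 = 2
L = I*omega = 2*7
L = 14 kg*m^2/s

14 kg*m^2/s


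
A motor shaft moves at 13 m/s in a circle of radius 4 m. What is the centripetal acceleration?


Given: v = 13 m/s, r = 4 m
Using a_c = v^2 / r
a_c = 13^2 / 4
a_c = 169 / 4
a_c = 169/4 m/s^2

169/4 m/s^2


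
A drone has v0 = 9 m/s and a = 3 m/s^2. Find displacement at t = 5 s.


Given: v0 = 9 m/s, a = 3 m/s^2, t = 5 s
Using s = v0*t + (1/2)*a*t^2
s = 9*5 + (1/2)*3*5^2
s = 45 + (1/2)*75
s = 45 + 75/2
s = 165/2

165/2 m


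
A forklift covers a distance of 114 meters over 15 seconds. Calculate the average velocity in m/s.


Given: distance d = 114 m, time t = 15 s
Using v = d / t
v = 114 / 15
v = 38/5 m/s

38/5 m/s


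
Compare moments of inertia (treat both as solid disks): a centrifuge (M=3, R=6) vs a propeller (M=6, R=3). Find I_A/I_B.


Given: M1=3 kg, R1=6 m, M2=6 kg, R2=3 m
For a disk: I = (1/2)*M*R^2, so I_A/I_B = (M1*R1^2)/(M2*R2^2)
M1*R1^2 = 3*36 = 108
M2*R2^2 = 6*9 = 54
I_A/I_B = 108/54 = 2

2


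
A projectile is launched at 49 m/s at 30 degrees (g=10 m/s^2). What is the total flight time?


Given: v0 = 49 m/s, theta = 30 deg, g = 10 m/s^2
sin(30) = 1/2
Using T = 2*v0*sin(theta) / g
T = 2*49*1/2 / 10
T = 49 / 10
T = 49/10 s

49/10 s


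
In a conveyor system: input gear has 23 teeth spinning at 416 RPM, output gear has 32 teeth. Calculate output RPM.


Given: N1 = 23 teeth, w1 = 416 RPM, N2 = 32 teeth
Using N1*w1 = N2*w2
w2 = N1*w1 / N2
w2 = 23*416 / 32
w2 = 9568 / 32
w2 = 299 RPM

299 RPM


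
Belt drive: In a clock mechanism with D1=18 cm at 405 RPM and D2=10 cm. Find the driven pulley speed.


Given: D1 = 18 cm, w1 = 405 RPM, D2 = 10 cm
Using D1*w1 = D2*w2
w2 = D1*w1 / D2
w2 = 18*405 / 10
w2 = 7290 / 10
w2 = 729 RPM

729 RPM


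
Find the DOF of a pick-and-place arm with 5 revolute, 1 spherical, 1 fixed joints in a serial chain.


Given: serial robot with 5 revolute, 1 spherical, 1 fixed joints
DOF contribution per joint type: revolute=1, prismatic=1, spherical=3, fixed=0
DOF = 5*1 + 1*3 + 1*0
DOF = 8

8


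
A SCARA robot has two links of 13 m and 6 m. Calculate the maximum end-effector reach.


Given: L1 = 13 m, L2 = 6 m
For a 2-link planar arm, max reach = L1 + L2 (fully extended)
Max reach = 13 + 6
Max reach = 19 m

19 m


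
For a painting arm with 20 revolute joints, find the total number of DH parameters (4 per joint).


Given: 20 joints, 4 DH parameters per joint (d, theta, a, alpha)
Total DH parameters = number_of_joints * 4
Total = 20 * 4
Total = 80

80


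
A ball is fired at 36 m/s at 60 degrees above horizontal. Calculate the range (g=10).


Given: v0 = 36 m/s, theta = 60 deg, g = 10 m/s^2
sin(2*60) = sin(120) = sqrt(3)/2
Using R = v0^2 * sin(2*theta) / g
R = 36^2 * (sqrt(3)/2) / 10
R = 1296 * sqrt(3) / 20
R = 324/5*sqrt(3) m

324/5*sqrt(3) m


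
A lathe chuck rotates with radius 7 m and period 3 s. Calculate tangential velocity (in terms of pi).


Given: radius r = 7 m, period T = 3 s
Using v = 2*pi*r / T
v = 2*pi*7 / 3
v = 14*pi / 3
v = 14/3*pi m/s

14/3*pi m/s


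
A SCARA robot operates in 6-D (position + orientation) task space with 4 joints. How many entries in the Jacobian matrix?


Given: task space dimension = 6, joints = 4
Jacobian is a 6 x 4 matrix
Total entries = rows * columns
Total = 6 * 4
Total = 24

24


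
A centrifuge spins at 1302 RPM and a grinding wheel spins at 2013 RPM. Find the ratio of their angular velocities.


Given: RPM_A = 1302, RPM_B = 2013
omega = 2*pi*RPM/60, so omega_A/omega_B = RPM_A / RPM_B
omega_A/omega_B = 1302 / 2013
omega_A/omega_B = 434/671

434/671


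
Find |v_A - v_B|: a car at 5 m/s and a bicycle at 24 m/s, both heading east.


Given: v_A = 5 m/s east, v_B = 24 m/s east
Both move in the same direction; relative speed = |v_A - v_B|
|5 - 24| = |-19|
= 19 m/s

19 m/s


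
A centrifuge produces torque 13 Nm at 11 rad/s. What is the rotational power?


Given: tau = 13 Nm, omega = 11 rad/s
Using P = tau * omega
P = 13 * 11
P = 143 W

143 W


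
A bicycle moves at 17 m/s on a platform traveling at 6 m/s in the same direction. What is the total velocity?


Given: object velocity = 17 m/s, platform velocity = 6 m/s (same direction)
Using classical velocity addition: v_total = v_object + v_platform
v_total = 17 + 6
v_total = 23 m/s

23 m/s


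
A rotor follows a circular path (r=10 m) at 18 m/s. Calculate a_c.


Given: v = 18 m/s, r = 10 m
Using a_c = v^2 / r
a_c = 18^2 / 10
a_c = 324 / 10
a_c = 162/5 m/s^2

162/5 m/s^2


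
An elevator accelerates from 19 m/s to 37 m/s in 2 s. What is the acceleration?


Given: initial velocity v0 = 19 m/s, final velocity v = 37 m/s, time t = 2 s
Using a = (v - v0) / t
a = (37 - 19) / 2
a = 18 / 2
a = 9 m/s^2

9 m/s^2


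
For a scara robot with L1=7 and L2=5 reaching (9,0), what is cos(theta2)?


Given: L1 = 7, L2 = 5, target (x, y) = (9, 0)
Using cos(theta2) = (x^2 + y^2 - L1^2 - L2^2) / (2*L1*L2)
x^2 + y^2 = 9^2 + 0 = 81
L1^2 + L2^2 = 49 + 25 = 74
Numerator = 81 - 74 = 7
Denominator = 2*7*5 = 70
cos(theta2) = 7/70 = 1/10

1/10
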